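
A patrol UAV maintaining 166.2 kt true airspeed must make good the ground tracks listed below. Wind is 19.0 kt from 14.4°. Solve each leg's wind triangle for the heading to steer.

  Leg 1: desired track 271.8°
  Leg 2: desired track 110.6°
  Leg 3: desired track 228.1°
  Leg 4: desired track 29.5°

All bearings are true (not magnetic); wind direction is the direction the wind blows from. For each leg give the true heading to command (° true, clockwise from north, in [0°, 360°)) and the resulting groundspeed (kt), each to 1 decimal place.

Leg 1: desired track 271.8°; wind correction +6.4° → command heading 278.2°, groundspeed 169.3 kt
Leg 2: desired track 110.6°; wind correction -6.5° → command heading 104.1°, groundspeed 167.2 kt
Leg 3: desired track 228.1°; wind correction +3.6° → command heading 231.7°, groundspeed 181.7 kt
Leg 4: desired track 29.5°; wind correction -1.7° → command heading 27.8°, groundspeed 147.8 kt

Leg 1: heading=278.2°, groundspeed=169.3 kt
Leg 2: heading=104.1°, groundspeed=167.2 kt
Leg 3: heading=231.7°, groundspeed=181.7 kt
Leg 4: heading=27.8°, groundspeed=147.8 kt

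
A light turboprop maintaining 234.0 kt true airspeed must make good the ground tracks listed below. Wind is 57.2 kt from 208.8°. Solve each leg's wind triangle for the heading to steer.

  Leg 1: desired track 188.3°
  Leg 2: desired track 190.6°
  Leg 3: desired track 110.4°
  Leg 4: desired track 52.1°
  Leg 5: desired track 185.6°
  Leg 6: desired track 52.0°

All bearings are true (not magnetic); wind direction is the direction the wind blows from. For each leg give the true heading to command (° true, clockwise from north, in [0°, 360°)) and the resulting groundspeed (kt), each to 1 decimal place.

Leg 1: heading=193.2°, groundspeed=179.6 kt
Leg 2: heading=195.0°, groundspeed=179.0 kt
Leg 3: heading=124.4°, groundspeed=235.4 kt
Leg 4: heading=57.6°, groundspeed=285.4 kt
Leg 5: heading=191.1°, groundspeed=180.3 kt
Leg 6: heading=57.5°, groundspeed=285.5 kt

Leg 1: desired track 188.3°; wind correction +4.9° → command heading 193.2°, groundspeed 179.6 kt
Leg 2: desired track 190.6°; wind correction +4.4° → command heading 195.0°, groundspeed 179.0 kt
Leg 3: desired track 110.4°; wind correction +14.0° → command heading 124.4°, groundspeed 235.4 kt
Leg 4: desired track 52.1°; wind correction +5.5° → command heading 57.6°, groundspeed 285.4 kt
Leg 5: desired track 185.6°; wind correction +5.5° → command heading 191.1°, groundspeed 180.3 kt
Leg 6: desired track 52.0°; wind correction +5.5° → command heading 57.5°, groundspeed 285.5 kt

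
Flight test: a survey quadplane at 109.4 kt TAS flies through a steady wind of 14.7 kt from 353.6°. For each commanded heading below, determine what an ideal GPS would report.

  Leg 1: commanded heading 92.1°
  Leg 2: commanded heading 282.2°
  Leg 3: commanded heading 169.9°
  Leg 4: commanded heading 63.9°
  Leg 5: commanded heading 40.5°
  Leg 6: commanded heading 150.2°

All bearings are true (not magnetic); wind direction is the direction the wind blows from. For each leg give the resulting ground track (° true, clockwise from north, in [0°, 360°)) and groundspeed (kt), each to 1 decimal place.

Leg 1: track=99.5°, groundspeed=112.5 kt
Leg 2: track=274.6°, groundspeed=105.6 kt
Leg 3: track=170.3°, groundspeed=124.1 kt
Leg 4: track=71.4°, groundspeed=105.4 kt
Leg 5: track=46.7°, groundspeed=99.9 kt
Leg 6: track=152.9°, groundspeed=123.0 kt

Leg 1: heading 92.1°; drift +7.4° → track 99.5°, groundspeed 112.5 kt
Leg 2: heading 282.2°; drift -7.6° → track 274.6°, groundspeed 105.6 kt
Leg 3: heading 169.9°; drift +0.4° → track 170.3°, groundspeed 124.1 kt
Leg 4: heading 63.9°; drift +7.5° → track 71.4°, groundspeed 105.4 kt
Leg 5: heading 40.5°; drift +6.2° → track 46.7°, groundspeed 99.9 kt
Leg 6: heading 150.2°; drift +2.7° → track 152.9°, groundspeed 123.0 kt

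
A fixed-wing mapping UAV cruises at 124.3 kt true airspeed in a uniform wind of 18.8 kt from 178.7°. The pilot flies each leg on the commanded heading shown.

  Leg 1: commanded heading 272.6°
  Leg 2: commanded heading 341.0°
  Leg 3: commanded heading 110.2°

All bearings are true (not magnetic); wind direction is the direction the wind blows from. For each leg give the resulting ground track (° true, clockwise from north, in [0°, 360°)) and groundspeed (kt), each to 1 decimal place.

Leg 1: heading 272.6°; drift +8.5° → track 281.1°, groundspeed 127.0 kt
Leg 2: heading 341.0°; drift +2.3° → track 343.3°, groundspeed 142.3 kt
Leg 3: heading 110.2°; drift -8.5° → track 101.7°, groundspeed 118.7 kt

Leg 1: track=281.1°, groundspeed=127.0 kt
Leg 2: track=343.3°, groundspeed=142.3 kt
Leg 3: track=101.7°, groundspeed=118.7 kt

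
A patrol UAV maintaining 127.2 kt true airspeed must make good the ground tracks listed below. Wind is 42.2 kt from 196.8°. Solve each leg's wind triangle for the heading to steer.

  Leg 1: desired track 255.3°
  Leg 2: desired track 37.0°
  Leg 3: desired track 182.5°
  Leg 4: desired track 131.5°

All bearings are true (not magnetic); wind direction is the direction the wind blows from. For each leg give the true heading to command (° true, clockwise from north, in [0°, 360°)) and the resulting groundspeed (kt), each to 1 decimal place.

Leg 1: desired track 255.3°; wind correction -16.4° → command heading 238.9°, groundspeed 100.0 kt
Leg 2: desired track 37.0°; wind correction +6.6° → command heading 43.6°, groundspeed 166.0 kt
Leg 3: desired track 182.5°; wind correction +4.7° → command heading 187.2°, groundspeed 85.9 kt
Leg 4: desired track 131.5°; wind correction +17.5° → command heading 149.0°, groundspeed 103.7 kt

Leg 1: heading=238.9°, groundspeed=100.0 kt
Leg 2: heading=43.6°, groundspeed=166.0 kt
Leg 3: heading=187.2°, groundspeed=85.9 kt
Leg 4: heading=149.0°, groundspeed=103.7 kt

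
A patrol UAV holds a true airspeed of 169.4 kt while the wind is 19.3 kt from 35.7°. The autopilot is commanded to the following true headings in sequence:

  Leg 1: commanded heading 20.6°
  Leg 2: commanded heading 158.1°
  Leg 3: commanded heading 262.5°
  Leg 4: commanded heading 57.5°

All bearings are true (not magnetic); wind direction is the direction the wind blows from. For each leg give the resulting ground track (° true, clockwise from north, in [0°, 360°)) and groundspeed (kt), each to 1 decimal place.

Leg 1: track=18.7°, groundspeed=150.9 kt
Leg 2: track=163.3°, groundspeed=180.5 kt
Leg 3: track=258.1°, groundspeed=183.2 kt
Leg 4: track=60.2°, groundspeed=151.6 kt

Leg 1: heading 20.6°; drift -1.9° → track 18.7°, groundspeed 150.9 kt
Leg 2: heading 158.1°; drift +5.2° → track 163.3°, groundspeed 180.5 kt
Leg 3: heading 262.5°; drift -4.4° → track 258.1°, groundspeed 183.2 kt
Leg 4: heading 57.5°; drift +2.7° → track 60.2°, groundspeed 151.6 kt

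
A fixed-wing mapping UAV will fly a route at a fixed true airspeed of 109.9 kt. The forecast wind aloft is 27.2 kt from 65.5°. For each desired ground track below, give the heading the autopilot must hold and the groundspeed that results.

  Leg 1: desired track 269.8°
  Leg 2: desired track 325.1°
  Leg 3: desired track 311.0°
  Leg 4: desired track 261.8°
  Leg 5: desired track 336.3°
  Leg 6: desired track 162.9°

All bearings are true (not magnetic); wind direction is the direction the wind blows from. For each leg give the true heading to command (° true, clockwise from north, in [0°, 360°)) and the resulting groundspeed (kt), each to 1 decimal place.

Leg 1: desired track 269.8°; wind correction +5.8° → command heading 275.6°, groundspeed 134.1 kt
Leg 2: desired track 325.1°; wind correction +14.1° → command heading 339.2°, groundspeed 111.5 kt
Leg 3: desired track 311.0°; wind correction +13.0° → command heading 324.0°, groundspeed 118.4 kt
Leg 4: desired track 261.8°; wind correction +4.0° → command heading 265.8°, groundspeed 135.7 kt
Leg 5: desired track 336.3°; wind correction +14.3° → command heading 350.6°, groundspeed 106.1 kt
Leg 6: desired track 162.9°; wind correction -14.2° → command heading 148.7°, groundspeed 110.0 kt

Leg 1: heading=275.6°, groundspeed=134.1 kt
Leg 2: heading=339.2°, groundspeed=111.5 kt
Leg 3: heading=324.0°, groundspeed=118.4 kt
Leg 4: heading=265.8°, groundspeed=135.7 kt
Leg 5: heading=350.6°, groundspeed=106.1 kt
Leg 6: heading=148.7°, groundspeed=110.0 kt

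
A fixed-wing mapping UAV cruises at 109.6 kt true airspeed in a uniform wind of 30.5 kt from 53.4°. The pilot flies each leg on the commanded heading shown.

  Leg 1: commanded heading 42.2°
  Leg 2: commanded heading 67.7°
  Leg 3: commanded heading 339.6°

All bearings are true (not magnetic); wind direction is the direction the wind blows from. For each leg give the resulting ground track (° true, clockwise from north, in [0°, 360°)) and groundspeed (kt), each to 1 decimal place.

Leg 1: heading 42.2°; drift -4.3° → track 37.9°, groundspeed 79.9 kt
Leg 2: heading 67.7°; drift +5.4° → track 73.1°, groundspeed 80.4 kt
Leg 3: heading 339.6°; drift -16.2° → track 323.4°, groundspeed 105.2 kt

Leg 1: track=37.9°, groundspeed=79.9 kt
Leg 2: track=73.1°, groundspeed=80.4 kt
Leg 3: track=323.4°, groundspeed=105.2 kt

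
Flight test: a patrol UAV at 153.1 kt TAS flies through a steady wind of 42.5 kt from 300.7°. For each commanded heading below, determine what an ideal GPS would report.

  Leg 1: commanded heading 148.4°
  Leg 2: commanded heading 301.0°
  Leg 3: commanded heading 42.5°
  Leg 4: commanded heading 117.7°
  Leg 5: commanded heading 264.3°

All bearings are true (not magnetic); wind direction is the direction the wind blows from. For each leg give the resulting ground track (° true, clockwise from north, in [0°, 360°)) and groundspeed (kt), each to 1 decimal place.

Leg 1: track=142.5°, groundspeed=191.7 kt
Leg 2: track=301.1°, groundspeed=110.6 kt
Leg 3: track=56.9°, groundspeed=167.1 kt
Leg 4: track=118.4°, groundspeed=195.6 kt
Leg 5: track=252.3°, groundspeed=121.5 kt

Leg 1: heading 148.4°; drift -5.9° → track 142.5°, groundspeed 191.7 kt
Leg 2: heading 301.0°; drift +0.1° → track 301.1°, groundspeed 110.6 kt
Leg 3: heading 42.5°; drift +14.4° → track 56.9°, groundspeed 167.1 kt
Leg 4: heading 117.7°; drift +0.7° → track 118.4°, groundspeed 195.6 kt
Leg 5: heading 264.3°; drift -12.0° → track 252.3°, groundspeed 121.5 kt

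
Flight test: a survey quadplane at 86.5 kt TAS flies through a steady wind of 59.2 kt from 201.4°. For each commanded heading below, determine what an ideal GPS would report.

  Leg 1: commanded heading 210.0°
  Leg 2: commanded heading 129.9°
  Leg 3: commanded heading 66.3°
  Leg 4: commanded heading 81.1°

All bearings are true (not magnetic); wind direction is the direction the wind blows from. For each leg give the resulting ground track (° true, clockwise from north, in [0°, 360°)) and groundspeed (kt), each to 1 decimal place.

Leg 1: heading 210.0°; drift +17.6° → track 227.6°, groundspeed 29.3 kt
Leg 2: heading 129.9°; drift -39.7° → track 90.2°, groundspeed 88.0 kt
Leg 3: heading 66.3°; drift -18.0° → track 48.3°, groundspeed 135.1 kt
Leg 4: heading 81.1°; drift -23.7° → track 57.4°, groundspeed 127.1 kt

Leg 1: track=227.6°, groundspeed=29.3 kt
Leg 2: track=90.2°, groundspeed=88.0 kt
Leg 3: track=48.3°, groundspeed=135.1 kt
Leg 4: track=57.4°, groundspeed=127.1 kt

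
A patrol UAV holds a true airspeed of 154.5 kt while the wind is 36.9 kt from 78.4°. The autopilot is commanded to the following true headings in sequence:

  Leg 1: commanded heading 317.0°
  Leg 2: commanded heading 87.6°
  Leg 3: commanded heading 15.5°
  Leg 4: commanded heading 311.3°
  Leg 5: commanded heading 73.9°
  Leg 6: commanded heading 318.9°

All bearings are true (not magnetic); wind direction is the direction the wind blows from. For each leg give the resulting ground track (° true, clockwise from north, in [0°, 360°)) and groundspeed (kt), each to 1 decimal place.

Leg 1: track=306.7°, groundspeed=176.6 kt
Leg 2: track=90.5°, groundspeed=118.2 kt
Leg 3: track=2.1°, groundspeed=141.6 kt
Leg 4: track=301.8°, groundspeed=179.2 kt
Leg 5: track=72.5°, groundspeed=117.7 kt
Leg 6: track=308.4°, groundspeed=175.6 kt

Leg 1: heading 317.0°; drift -10.3° → track 306.7°, groundspeed 176.6 kt
Leg 2: heading 87.6°; drift +2.9° → track 90.5°, groundspeed 118.2 kt
Leg 3: heading 15.5°; drift -13.4° → track 2.1°, groundspeed 141.6 kt
Leg 4: heading 311.3°; drift -9.5° → track 301.8°, groundspeed 179.2 kt
Leg 5: heading 73.9°; drift -1.4° → track 72.5°, groundspeed 117.7 kt
Leg 6: heading 318.9°; drift -10.5° → track 308.4°, groundspeed 175.6 kt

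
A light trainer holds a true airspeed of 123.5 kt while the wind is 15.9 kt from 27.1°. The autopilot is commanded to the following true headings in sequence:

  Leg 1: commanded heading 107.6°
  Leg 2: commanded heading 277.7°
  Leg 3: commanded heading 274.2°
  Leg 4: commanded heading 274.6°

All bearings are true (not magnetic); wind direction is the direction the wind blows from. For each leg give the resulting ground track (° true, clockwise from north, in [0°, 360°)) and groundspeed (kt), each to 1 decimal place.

Leg 1: heading 107.6°; drift +7.4° → track 115.0°, groundspeed 121.9 kt
Leg 2: heading 277.7°; drift -6.6° → track 271.1°, groundspeed 129.7 kt
Leg 3: heading 274.2°; drift -6.4° → track 267.8°, groundspeed 130.5 kt
Leg 4: heading 274.6°; drift -6.5° → track 268.1°, groundspeed 130.4 kt

Leg 1: track=115.0°, groundspeed=121.9 kt
Leg 2: track=271.1°, groundspeed=129.7 kt
Leg 3: track=267.8°, groundspeed=130.5 kt
Leg 4: track=268.1°, groundspeed=130.4 kt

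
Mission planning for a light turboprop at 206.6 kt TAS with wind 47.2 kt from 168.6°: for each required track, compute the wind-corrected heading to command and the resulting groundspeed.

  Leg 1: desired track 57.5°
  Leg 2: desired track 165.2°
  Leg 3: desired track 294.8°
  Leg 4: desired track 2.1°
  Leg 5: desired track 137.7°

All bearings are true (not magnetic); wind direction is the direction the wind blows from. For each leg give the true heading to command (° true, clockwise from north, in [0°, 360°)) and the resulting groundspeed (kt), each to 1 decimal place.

Leg 1: heading=69.8°, groundspeed=218.8 kt
Leg 2: heading=166.0°, groundspeed=159.5 kt
Leg 3: heading=284.2°, groundspeed=230.9 kt
Leg 4: heading=5.2°, groundspeed=252.2 kt
Leg 5: heading=144.4°, groundspeed=164.7 kt

Leg 1: desired track 57.5°; wind correction +12.3° → command heading 69.8°, groundspeed 218.8 kt
Leg 2: desired track 165.2°; wind correction +0.8° → command heading 166.0°, groundspeed 159.5 kt
Leg 3: desired track 294.8°; wind correction -10.6° → command heading 284.2°, groundspeed 230.9 kt
Leg 4: desired track 2.1°; wind correction +3.1° → command heading 5.2°, groundspeed 252.2 kt
Leg 5: desired track 137.7°; wind correction +6.7° → command heading 144.4°, groundspeed 164.7 kt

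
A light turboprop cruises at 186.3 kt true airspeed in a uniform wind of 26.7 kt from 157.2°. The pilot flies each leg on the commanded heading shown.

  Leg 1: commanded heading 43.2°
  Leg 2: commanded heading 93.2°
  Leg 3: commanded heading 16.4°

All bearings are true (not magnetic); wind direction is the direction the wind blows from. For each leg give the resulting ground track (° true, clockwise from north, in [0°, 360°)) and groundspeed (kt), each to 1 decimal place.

Leg 1: track=36.1°, groundspeed=198.7 kt
Leg 2: track=85.4°, groundspeed=176.2 kt
Leg 3: track=11.7°, groundspeed=207.7 kt

Leg 1: heading 43.2°; drift -7.1° → track 36.1°, groundspeed 198.7 kt
Leg 2: heading 93.2°; drift -7.8° → track 85.4°, groundspeed 176.2 kt
Leg 3: heading 16.4°; drift -4.7° → track 11.7°, groundspeed 207.7 kt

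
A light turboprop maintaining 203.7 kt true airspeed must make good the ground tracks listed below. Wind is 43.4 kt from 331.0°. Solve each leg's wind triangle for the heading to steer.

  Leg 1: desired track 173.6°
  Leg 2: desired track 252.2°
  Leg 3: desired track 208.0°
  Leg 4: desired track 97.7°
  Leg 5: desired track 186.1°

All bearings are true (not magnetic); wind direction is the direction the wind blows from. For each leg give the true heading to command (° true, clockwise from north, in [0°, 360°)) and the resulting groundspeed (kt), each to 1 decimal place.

Leg 1: heading=178.3°, groundspeed=243.1 kt
Leg 2: heading=264.3°, groundspeed=190.8 kt
Leg 3: heading=218.3°, groundspeed=224.1 kt
Leg 4: heading=87.9°, groundspeed=226.6 kt
Leg 5: heading=193.1°, groundspeed=237.7 kt

Leg 1: desired track 173.6°; wind correction +4.7° → command heading 178.3°, groundspeed 243.1 kt
Leg 2: desired track 252.2°; wind correction +12.1° → command heading 264.3°, groundspeed 190.8 kt
Leg 3: desired track 208.0°; wind correction +10.3° → command heading 218.3°, groundspeed 224.1 kt
Leg 4: desired track 97.7°; wind correction -9.8° → command heading 87.9°, groundspeed 226.6 kt
Leg 5: desired track 186.1°; wind correction +7.0° → command heading 193.1°, groundspeed 237.7 kt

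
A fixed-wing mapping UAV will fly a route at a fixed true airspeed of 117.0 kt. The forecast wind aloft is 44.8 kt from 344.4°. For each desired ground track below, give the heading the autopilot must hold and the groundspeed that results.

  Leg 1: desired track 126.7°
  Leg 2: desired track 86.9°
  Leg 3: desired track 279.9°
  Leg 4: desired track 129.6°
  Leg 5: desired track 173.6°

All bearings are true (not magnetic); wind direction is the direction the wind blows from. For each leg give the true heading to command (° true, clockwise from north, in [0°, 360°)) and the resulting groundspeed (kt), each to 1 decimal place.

Leg 1: desired track 126.7°; wind correction -13.5° → command heading 113.2°, groundspeed 149.2 kt
Leg 2: desired track 86.9°; wind correction -22.0° → command heading 64.9°, groundspeed 118.2 kt
Leg 3: desired track 279.9°; wind correction +20.2° → command heading 300.1°, groundspeed 90.5 kt
Leg 4: desired track 129.6°; wind correction -12.6° → command heading 117.0°, groundspeed 151.0 kt
Leg 5: desired track 173.6°; wind correction +3.5° → command heading 177.1°, groundspeed 161.0 kt

Leg 1: heading=113.2°, groundspeed=149.2 kt
Leg 2: heading=64.9°, groundspeed=118.2 kt
Leg 3: heading=300.1°, groundspeed=90.5 kt
Leg 4: heading=117.0°, groundspeed=151.0 kt
Leg 5: heading=177.1°, groundspeed=161.0 kt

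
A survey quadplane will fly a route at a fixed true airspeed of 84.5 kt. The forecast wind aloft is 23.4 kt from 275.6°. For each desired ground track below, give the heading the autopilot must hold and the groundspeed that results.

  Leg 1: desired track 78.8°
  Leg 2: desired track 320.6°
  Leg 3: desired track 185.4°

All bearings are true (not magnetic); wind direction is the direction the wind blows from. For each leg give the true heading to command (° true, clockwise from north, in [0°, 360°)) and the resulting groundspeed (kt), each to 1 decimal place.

Leg 1: heading=74.2°, groundspeed=106.6 kt
Leg 2: heading=309.3°, groundspeed=66.3 kt
Leg 3: heading=201.5°, groundspeed=81.3 kt

Leg 1: desired track 78.8°; wind correction -4.6° → command heading 74.2°, groundspeed 106.6 kt
Leg 2: desired track 320.6°; wind correction -11.3° → command heading 309.3°, groundspeed 66.3 kt
Leg 3: desired track 185.4°; wind correction +16.1° → command heading 201.5°, groundspeed 81.3 kt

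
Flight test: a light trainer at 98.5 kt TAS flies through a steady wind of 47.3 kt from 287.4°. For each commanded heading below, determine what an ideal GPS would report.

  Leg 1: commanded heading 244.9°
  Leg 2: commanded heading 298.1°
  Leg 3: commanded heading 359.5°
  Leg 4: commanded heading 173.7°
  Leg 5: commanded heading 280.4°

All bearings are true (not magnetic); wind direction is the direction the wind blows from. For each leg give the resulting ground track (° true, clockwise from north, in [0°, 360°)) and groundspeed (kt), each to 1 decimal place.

Leg 1: heading 244.9°; drift -26.7° → track 218.2°, groundspeed 71.2 kt
Leg 2: heading 298.1°; drift +9.6° → track 307.7°, groundspeed 52.8 kt
Leg 3: heading 359.5°; drift +28.2° → track 27.7°, groundspeed 95.3 kt
Leg 4: heading 173.7°; drift -20.2° → track 153.5°, groundspeed 125.2 kt
Leg 5: heading 280.4°; drift -6.4° → track 274.0°, groundspeed 51.9 kt

Leg 1: track=218.2°, groundspeed=71.2 kt
Leg 2: track=307.7°, groundspeed=52.8 kt
Leg 3: track=27.7°, groundspeed=95.3 kt
Leg 4: track=153.5°, groundspeed=125.2 kt
Leg 5: track=274.0°, groundspeed=51.9 kt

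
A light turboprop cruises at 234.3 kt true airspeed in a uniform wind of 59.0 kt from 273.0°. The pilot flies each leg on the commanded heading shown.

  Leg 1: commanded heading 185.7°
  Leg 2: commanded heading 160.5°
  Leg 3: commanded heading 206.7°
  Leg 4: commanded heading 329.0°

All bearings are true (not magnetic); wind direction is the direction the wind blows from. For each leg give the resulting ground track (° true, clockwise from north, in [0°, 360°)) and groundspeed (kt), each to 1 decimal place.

Leg 1: track=171.4°, groundspeed=238.9 kt
Leg 2: track=148.5°, groundspeed=262.6 kt
Leg 3: track=192.3°, groundspeed=217.4 kt
Leg 4: track=342.7°, groundspeed=207.2 kt

Leg 1: heading 185.7°; drift -14.3° → track 171.4°, groundspeed 238.9 kt
Leg 2: heading 160.5°; drift -12.0° → track 148.5°, groundspeed 262.6 kt
Leg 3: heading 206.7°; drift -14.4° → track 192.3°, groundspeed 217.4 kt
Leg 4: heading 329.0°; drift +13.7° → track 342.7°, groundspeed 207.2 kt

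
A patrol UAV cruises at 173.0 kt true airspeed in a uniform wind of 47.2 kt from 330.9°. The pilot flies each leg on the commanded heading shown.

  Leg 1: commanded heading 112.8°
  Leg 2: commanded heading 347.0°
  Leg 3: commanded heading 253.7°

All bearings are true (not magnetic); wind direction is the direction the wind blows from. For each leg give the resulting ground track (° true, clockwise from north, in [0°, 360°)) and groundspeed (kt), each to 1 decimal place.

Leg 1: heading 112.8°; drift +7.9° → track 120.7°, groundspeed 212.2 kt
Leg 2: heading 347.0°; drift +5.9° → track 352.9°, groundspeed 128.3 kt
Leg 3: heading 253.7°; drift -15.8° → track 237.9°, groundspeed 168.9 kt

Leg 1: track=120.7°, groundspeed=212.2 kt
Leg 2: track=352.9°, groundspeed=128.3 kt
Leg 3: track=237.9°, groundspeed=168.9 kt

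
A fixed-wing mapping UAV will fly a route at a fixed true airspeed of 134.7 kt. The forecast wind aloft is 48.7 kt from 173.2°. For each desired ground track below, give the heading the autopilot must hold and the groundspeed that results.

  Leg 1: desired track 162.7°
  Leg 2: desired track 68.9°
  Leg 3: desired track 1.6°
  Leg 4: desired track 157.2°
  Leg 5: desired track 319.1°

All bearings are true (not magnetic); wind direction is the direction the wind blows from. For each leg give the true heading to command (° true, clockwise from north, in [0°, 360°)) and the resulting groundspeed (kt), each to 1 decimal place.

Leg 1: desired track 162.7°; wind correction +3.8° → command heading 166.5°, groundspeed 86.5 kt
Leg 2: desired track 68.9°; wind correction +20.5° → command heading 89.4°, groundspeed 138.2 kt
Leg 3: desired track 1.6°; wind correction +3.0° → command heading 4.6°, groundspeed 182.7 kt
Leg 4: desired track 157.2°; wind correction +5.7° → command heading 162.9°, groundspeed 87.2 kt
Leg 5: desired track 319.1°; wind correction -11.7° → command heading 307.4°, groundspeed 172.2 kt

Leg 1: heading=166.5°, groundspeed=86.5 kt
Leg 2: heading=89.4°, groundspeed=138.2 kt
Leg 3: heading=4.6°, groundspeed=182.7 kt
Leg 4: heading=162.9°, groundspeed=87.2 kt
Leg 5: heading=307.4°, groundspeed=172.2 kt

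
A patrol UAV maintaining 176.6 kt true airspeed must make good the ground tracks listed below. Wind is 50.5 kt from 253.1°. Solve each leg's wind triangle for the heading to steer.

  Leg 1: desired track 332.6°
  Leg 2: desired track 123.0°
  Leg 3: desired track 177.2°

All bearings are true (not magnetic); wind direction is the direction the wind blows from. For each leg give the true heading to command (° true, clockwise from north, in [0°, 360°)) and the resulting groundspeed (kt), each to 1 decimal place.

Leg 1: heading=316.3°, groundspeed=160.3 kt
Leg 2: heading=135.6°, groundspeed=204.9 kt
Leg 3: heading=193.3°, groundspeed=157.4 kt

Leg 1: desired track 332.6°; wind correction -16.3° → command heading 316.3°, groundspeed 160.3 kt
Leg 2: desired track 123.0°; wind correction +12.6° → command heading 135.6°, groundspeed 204.9 kt
Leg 3: desired track 177.2°; wind correction +16.1° → command heading 193.3°, groundspeed 157.4 kt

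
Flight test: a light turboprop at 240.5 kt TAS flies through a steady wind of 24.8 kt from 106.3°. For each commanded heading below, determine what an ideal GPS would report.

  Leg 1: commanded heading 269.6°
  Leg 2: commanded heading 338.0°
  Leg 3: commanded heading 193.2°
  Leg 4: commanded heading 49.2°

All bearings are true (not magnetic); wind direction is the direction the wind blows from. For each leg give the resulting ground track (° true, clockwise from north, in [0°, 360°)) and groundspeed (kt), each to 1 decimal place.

Leg 1: track=271.1°, groundspeed=264.4 kt
Leg 2: track=333.7°, groundspeed=256.6 kt
Leg 3: track=199.1°, groundspeed=240.4 kt
Leg 4: track=44.0°, groundspeed=228.0 kt

Leg 1: heading 269.6°; drift +1.5° → track 271.1°, groundspeed 264.4 kt
Leg 2: heading 338.0°; drift -4.3° → track 333.7°, groundspeed 256.6 kt
Leg 3: heading 193.2°; drift +5.9° → track 199.1°, groundspeed 240.4 kt
Leg 4: heading 49.2°; drift -5.2° → track 44.0°, groundspeed 228.0 kt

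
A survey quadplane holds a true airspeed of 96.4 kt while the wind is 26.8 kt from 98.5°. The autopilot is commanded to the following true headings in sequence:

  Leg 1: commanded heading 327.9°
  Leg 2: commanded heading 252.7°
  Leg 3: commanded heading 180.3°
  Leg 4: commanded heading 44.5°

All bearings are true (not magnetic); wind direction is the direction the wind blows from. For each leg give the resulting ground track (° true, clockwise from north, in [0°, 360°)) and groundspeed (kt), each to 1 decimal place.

Leg 1: track=317.8°, groundspeed=115.6 kt
Leg 2: track=258.2°, groundspeed=121.1 kt
Leg 3: track=196.3°, groundspeed=96.3 kt
Leg 4: track=29.5°, groundspeed=83.5 kt

Leg 1: heading 327.9°; drift -10.1° → track 317.8°, groundspeed 115.6 kt
Leg 2: heading 252.7°; drift +5.5° → track 258.2°, groundspeed 121.1 kt
Leg 3: heading 180.3°; drift +16.0° → track 196.3°, groundspeed 96.3 kt
Leg 4: heading 44.5°; drift -15.0° → track 29.5°, groundspeed 83.5 kt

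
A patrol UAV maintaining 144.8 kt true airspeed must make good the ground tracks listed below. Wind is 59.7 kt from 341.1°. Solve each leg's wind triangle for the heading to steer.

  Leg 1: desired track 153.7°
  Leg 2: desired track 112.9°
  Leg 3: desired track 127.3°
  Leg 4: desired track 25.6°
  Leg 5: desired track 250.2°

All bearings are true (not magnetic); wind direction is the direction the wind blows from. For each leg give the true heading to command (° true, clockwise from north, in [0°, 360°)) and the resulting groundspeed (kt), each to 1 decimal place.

Leg 1: desired track 153.7°; wind correction -3.0° → command heading 150.7°, groundspeed 203.8 kt
Leg 2: desired track 112.9°; wind correction -17.9° → command heading 95.0°, groundspeed 177.6 kt
Leg 3: desired track 127.3°; wind correction -13.3° → command heading 114.0°, groundspeed 190.5 kt
Leg 4: desired track 25.6°; wind correction -16.8° → command heading 8.8°, groundspeed 96.0 kt
Leg 5: desired track 250.2°; wind correction +24.3° → command heading 274.5°, groundspeed 132.9 kt

Leg 1: heading=150.7°, groundspeed=203.8 kt
Leg 2: heading=95.0°, groundspeed=177.6 kt
Leg 3: heading=114.0°, groundspeed=190.5 kt
Leg 4: heading=8.8°, groundspeed=96.0 kt
Leg 5: heading=274.5°, groundspeed=132.9 kt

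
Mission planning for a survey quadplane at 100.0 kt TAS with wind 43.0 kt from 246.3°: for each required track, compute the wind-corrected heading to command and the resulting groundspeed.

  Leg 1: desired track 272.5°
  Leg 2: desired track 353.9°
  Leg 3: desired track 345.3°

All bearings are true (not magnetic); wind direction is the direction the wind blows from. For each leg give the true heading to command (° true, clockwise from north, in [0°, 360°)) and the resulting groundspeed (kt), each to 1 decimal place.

Leg 1: heading=261.6°, groundspeed=59.6 kt
Leg 2: heading=329.7°, groundspeed=104.2 kt
Leg 3: heading=320.2°, groundspeed=97.3 kt

Leg 1: desired track 272.5°; wind correction -10.9° → command heading 261.6°, groundspeed 59.6 kt
Leg 2: desired track 353.9°; wind correction -24.2° → command heading 329.7°, groundspeed 104.2 kt
Leg 3: desired track 345.3°; wind correction -25.1° → command heading 320.2°, groundspeed 97.3 kt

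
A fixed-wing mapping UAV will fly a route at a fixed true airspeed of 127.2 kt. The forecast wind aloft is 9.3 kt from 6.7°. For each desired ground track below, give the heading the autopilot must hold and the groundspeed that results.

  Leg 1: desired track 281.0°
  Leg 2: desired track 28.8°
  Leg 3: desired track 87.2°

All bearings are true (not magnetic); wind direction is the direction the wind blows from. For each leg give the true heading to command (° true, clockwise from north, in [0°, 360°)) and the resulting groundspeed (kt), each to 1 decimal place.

Leg 1: desired track 281.0°; wind correction +4.2° → command heading 285.2°, groundspeed 126.2 kt
Leg 2: desired track 28.8°; wind correction -1.6° → command heading 27.2°, groundspeed 118.5 kt
Leg 3: desired track 87.2°; wind correction -4.1° → command heading 83.1°, groundspeed 125.3 kt

Leg 1: heading=285.2°, groundspeed=126.2 kt
Leg 2: heading=27.2°, groundspeed=118.5 kt
Leg 3: heading=83.1°, groundspeed=125.3 kt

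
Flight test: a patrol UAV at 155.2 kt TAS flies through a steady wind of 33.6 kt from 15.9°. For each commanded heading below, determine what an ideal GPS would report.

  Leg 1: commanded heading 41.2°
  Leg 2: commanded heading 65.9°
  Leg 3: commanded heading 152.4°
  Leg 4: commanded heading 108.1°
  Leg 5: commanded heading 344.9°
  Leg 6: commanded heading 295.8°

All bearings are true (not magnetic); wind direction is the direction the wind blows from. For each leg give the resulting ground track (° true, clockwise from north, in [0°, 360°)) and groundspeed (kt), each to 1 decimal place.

Leg 1: track=47.8°, groundspeed=125.6 kt
Leg 2: track=76.8°, groundspeed=136.1 kt
Leg 3: track=159.7°, groundspeed=181.1 kt
Leg 4: track=120.2°, groundspeed=160.1 kt
Leg 5: track=337.1°, groundspeed=127.6 kt
Leg 6: track=283.3°, groundspeed=153.0 kt

Leg 1: heading 41.2°; drift +6.6° → track 47.8°, groundspeed 125.6 kt
Leg 2: heading 65.9°; drift +10.9° → track 76.8°, groundspeed 136.1 kt
Leg 3: heading 152.4°; drift +7.3° → track 159.7°, groundspeed 181.1 kt
Leg 4: heading 108.1°; drift +12.1° → track 120.2°, groundspeed 160.1 kt
Leg 5: heading 344.9°; drift -7.8° → track 337.1°, groundspeed 127.6 kt
Leg 6: heading 295.8°; drift -12.5° → track 283.3°, groundspeed 153.0 kt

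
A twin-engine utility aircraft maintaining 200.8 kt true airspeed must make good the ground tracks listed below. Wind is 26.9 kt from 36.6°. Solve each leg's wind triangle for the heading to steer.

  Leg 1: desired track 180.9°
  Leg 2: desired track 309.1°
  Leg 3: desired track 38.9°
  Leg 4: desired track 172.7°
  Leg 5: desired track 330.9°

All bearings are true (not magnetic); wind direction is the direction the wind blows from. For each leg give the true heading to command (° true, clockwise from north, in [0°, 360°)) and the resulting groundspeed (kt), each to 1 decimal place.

Leg 1: desired track 180.9°; wind correction -4.5° → command heading 176.4°, groundspeed 222.0 kt
Leg 2: desired track 309.1°; wind correction +7.7° → command heading 316.8°, groundspeed 197.8 kt
Leg 3: desired track 38.9°; wind correction -0.3° → command heading 38.6°, groundspeed 173.9 kt
Leg 4: desired track 172.7°; wind correction -5.3° → command heading 167.4°, groundspeed 219.3 kt
Leg 5: desired track 330.9°; wind correction +7.0° → command heading 337.9°, groundspeed 188.2 kt

Leg 1: heading=176.4°, groundspeed=222.0 kt
Leg 2: heading=316.8°, groundspeed=197.8 kt
Leg 3: heading=38.6°, groundspeed=173.9 kt
Leg 4: heading=167.4°, groundspeed=219.3 kt
Leg 5: heading=337.9°, groundspeed=188.2 kt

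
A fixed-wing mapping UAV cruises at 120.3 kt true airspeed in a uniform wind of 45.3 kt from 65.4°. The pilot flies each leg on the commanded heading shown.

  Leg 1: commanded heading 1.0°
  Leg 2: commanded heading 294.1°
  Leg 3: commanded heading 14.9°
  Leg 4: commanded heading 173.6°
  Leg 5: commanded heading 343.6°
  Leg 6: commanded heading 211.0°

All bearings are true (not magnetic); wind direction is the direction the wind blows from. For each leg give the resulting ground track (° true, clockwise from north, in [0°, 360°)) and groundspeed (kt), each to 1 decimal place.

Leg 1: track=338.9°, groundspeed=108.7 kt
Leg 2: track=281.3°, groundspeed=154.0 kt
Leg 3: track=354.0°, groundspeed=97.9 kt
Leg 4: track=191.3°, groundspeed=141.2 kt
Leg 5: track=322.1°, groundspeed=122.4 kt
Leg 6: track=220.2°, groundspeed=159.7 kt

Leg 1: heading 1.0°; drift -22.1° → track 338.9°, groundspeed 108.7 kt
Leg 2: heading 294.1°; drift -12.8° → track 281.3°, groundspeed 154.0 kt
Leg 3: heading 14.9°; drift -20.9° → track 354.0°, groundspeed 97.9 kt
Leg 4: heading 173.6°; drift +17.7° → track 191.3°, groundspeed 141.2 kt
Leg 5: heading 343.6°; drift -21.5° → track 322.1°, groundspeed 122.4 kt
Leg 6: heading 211.0°; drift +9.2° → track 220.2°, groundspeed 159.7 kt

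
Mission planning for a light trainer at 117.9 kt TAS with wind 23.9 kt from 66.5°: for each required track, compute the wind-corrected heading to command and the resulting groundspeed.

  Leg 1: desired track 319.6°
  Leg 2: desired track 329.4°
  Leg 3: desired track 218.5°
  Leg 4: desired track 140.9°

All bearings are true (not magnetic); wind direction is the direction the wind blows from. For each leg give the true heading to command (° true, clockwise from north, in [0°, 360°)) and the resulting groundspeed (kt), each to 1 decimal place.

Leg 1: heading=330.8°, groundspeed=122.6 kt
Leg 2: heading=341.0°, groundspeed=118.4 kt
Leg 3: heading=213.0°, groundspeed=138.5 kt
Leg 4: heading=129.6°, groundspeed=109.2 kt

Leg 1: desired track 319.6°; wind correction +11.2° → command heading 330.8°, groundspeed 122.6 kt
Leg 2: desired track 329.4°; wind correction +11.6° → command heading 341.0°, groundspeed 118.4 kt
Leg 3: desired track 218.5°; wind correction -5.5° → command heading 213.0°, groundspeed 138.5 kt
Leg 4: desired track 140.9°; wind correction -11.3° → command heading 129.6°, groundspeed 109.2 kt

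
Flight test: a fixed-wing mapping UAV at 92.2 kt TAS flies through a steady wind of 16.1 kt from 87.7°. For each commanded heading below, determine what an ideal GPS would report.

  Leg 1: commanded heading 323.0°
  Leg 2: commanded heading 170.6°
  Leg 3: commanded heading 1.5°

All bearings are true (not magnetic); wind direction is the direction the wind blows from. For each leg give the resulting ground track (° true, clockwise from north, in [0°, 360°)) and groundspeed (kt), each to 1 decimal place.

Leg 1: track=315.6°, groundspeed=102.2 kt
Leg 2: track=180.6°, groundspeed=91.6 kt
Leg 3: track=351.5°, groundspeed=92.5 kt

Leg 1: heading 323.0°; drift -7.4° → track 315.6°, groundspeed 102.2 kt
Leg 2: heading 170.6°; drift +10.0° → track 180.6°, groundspeed 91.6 kt
Leg 3: heading 1.5°; drift -10.0° → track 351.5°, groundspeed 92.5 kt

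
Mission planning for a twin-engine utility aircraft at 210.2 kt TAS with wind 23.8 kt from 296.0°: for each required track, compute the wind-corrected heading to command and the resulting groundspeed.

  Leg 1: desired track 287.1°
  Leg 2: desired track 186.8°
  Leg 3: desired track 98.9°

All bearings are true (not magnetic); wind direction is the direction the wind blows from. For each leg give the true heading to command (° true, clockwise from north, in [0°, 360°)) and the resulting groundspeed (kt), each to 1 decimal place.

Leg 1: desired track 287.1°; wind correction +1.0° → command heading 288.1°, groundspeed 186.7 kt
Leg 2: desired track 186.8°; wind correction +6.1° → command heading 192.9°, groundspeed 216.8 kt
Leg 3: desired track 98.9°; wind correction -1.9° → command heading 97.0°, groundspeed 232.8 kt

Leg 1: heading=288.1°, groundspeed=186.7 kt
Leg 2: heading=192.9°, groundspeed=216.8 kt
Leg 3: heading=97.0°, groundspeed=232.8 kt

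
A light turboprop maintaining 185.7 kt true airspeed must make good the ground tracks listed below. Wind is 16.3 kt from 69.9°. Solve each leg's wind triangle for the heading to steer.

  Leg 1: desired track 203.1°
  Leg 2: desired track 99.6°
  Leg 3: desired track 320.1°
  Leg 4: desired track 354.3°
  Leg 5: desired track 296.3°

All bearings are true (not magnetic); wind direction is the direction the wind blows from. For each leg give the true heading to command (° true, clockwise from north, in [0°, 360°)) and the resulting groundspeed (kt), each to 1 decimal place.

Leg 1: heading=199.4°, groundspeed=196.5 kt
Leg 2: heading=97.1°, groundspeed=171.4 kt
Leg 3: heading=324.8°, groundspeed=190.6 kt
Leg 4: heading=359.2°, groundspeed=181.0 kt
Leg 5: heading=299.9°, groundspeed=196.6 kt

Leg 1: desired track 203.1°; wind correction -3.7° → command heading 199.4°, groundspeed 196.5 kt
Leg 2: desired track 99.6°; wind correction -2.5° → command heading 97.1°, groundspeed 171.4 kt
Leg 3: desired track 320.1°; wind correction +4.7° → command heading 324.8°, groundspeed 190.6 kt
Leg 4: desired track 354.3°; wind correction +4.9° → command heading 359.2°, groundspeed 181.0 kt
Leg 5: desired track 296.3°; wind correction +3.6° → command heading 299.9°, groundspeed 196.6 kt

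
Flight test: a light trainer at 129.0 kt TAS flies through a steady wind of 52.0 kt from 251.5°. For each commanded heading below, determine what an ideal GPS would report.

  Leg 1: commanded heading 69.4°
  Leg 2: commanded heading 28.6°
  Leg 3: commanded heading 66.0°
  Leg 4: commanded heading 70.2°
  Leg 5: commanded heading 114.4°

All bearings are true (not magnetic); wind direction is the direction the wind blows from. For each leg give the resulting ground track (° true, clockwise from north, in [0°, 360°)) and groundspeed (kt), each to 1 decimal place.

Leg 1: heading 69.4°; drift +0.6° → track 70.0°, groundspeed 181.0 kt
Leg 2: heading 28.6°; drift +12.0° → track 40.6°, groundspeed 170.8 kt
Leg 3: heading 66.0°; drift +1.6° → track 67.6°, groundspeed 180.8 kt
Leg 4: heading 70.2°; drift +0.4° → track 70.6°, groundspeed 181.0 kt
Leg 5: heading 114.4°; drift -12.0° → track 102.4°, groundspeed 170.8 kt

Leg 1: track=70.0°, groundspeed=181.0 kt
Leg 2: track=40.6°, groundspeed=170.8 kt
Leg 3: track=67.6°, groundspeed=180.8 kt
Leg 4: track=70.6°, groundspeed=181.0 kt
Leg 5: track=102.4°, groundspeed=170.8 kt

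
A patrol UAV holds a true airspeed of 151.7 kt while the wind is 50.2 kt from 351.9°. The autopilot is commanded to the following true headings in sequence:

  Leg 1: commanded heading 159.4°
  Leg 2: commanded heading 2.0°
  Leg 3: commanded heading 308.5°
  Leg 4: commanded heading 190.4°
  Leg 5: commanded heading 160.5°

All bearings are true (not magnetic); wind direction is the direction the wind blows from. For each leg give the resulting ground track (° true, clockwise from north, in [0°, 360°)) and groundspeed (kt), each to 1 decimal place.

Leg 1: heading 159.4°; drift +3.1° → track 162.5°, groundspeed 201.0 kt
Leg 2: heading 2.0°; drift +4.9° → track 6.9°, groundspeed 102.7 kt
Leg 3: heading 308.5°; drift -16.7° → track 291.8°, groundspeed 120.3 kt
Leg 4: heading 190.4°; drift -4.6° → track 185.8°, groundspeed 199.9 kt
Leg 5: heading 160.5°; drift +2.8° → track 163.3°, groundspeed 201.2 kt

Leg 1: track=162.5°, groundspeed=201.0 kt
Leg 2: track=6.9°, groundspeed=102.7 kt
Leg 3: track=291.8°, groundspeed=120.3 kt
Leg 4: track=185.8°, groundspeed=199.9 kt
Leg 5: track=163.3°, groundspeed=201.2 kt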